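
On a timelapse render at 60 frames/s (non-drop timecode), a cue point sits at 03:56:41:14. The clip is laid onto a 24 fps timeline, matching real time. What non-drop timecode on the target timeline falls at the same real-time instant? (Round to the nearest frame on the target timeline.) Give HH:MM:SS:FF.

03:56:41:06

Source frame index: (3×3600 + 56×60 + 41) × 60 + 14 = 852074.
Real time: 852074 / (60) = 426037/30 s.
Target frame: (426037/30) × (24) = 1704148/5 ≈ 340829.600 → 340830.
At 24 labels/s: frame 340830 → 03:56:41:06.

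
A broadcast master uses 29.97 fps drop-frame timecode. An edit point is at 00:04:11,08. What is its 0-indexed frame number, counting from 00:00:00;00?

As if non-drop at 30 labels/s: (0 × 3600 + 4 × 60 + 11) × 30 + 8 = 7538.
Minute boundaries passed: 4; those not divisible by 10: 4 − 0 = 4; dropped labels = 2 × 4 = 8.
Actual frame index = 7538 − 8 = 7530.

7530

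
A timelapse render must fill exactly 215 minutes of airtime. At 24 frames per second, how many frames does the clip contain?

309600 frames

215 min = 12900 s.
Frames = 12900 × 24 = 309600.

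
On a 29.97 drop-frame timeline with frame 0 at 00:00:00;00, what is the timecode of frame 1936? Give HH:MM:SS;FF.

Each 10-minute DF block holds 10 × 60 × 30 − 9 × 2 = 17982 frames. 1936 ÷ 17982 → 0 full blocks, remainder 1936.
Within the partial block the first minute is 1800 frames and each further minute 1798, so 1 further minute boundary passed. Total skipped labels = 18 × 0 + 2 × 1 = 2.
Non-drop label index = 1936 + 2 = 1938; at 30 labels/s that is 00:01:04:18, i.e. DF 00:01:04;18.

00:01:04;18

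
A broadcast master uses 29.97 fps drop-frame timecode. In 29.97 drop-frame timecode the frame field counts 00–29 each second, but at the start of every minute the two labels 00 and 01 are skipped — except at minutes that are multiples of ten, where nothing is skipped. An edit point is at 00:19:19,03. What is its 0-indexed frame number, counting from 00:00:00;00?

34737

Complete 10-minute blocks: 1, each 17982 frames → 17982.
Remaining 9 whole minutes in the current block: 1800 + 8 × 1798 = 16184 frames.
Within the current minute: 19 × 30 + 3 − 2 = 571 (labels ;00/;01 skipped at this minute). Total = 17982 + 16184 + 571 = 34737.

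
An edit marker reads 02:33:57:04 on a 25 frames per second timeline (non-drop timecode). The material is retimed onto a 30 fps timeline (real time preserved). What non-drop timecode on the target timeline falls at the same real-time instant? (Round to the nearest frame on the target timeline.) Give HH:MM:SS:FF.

Source frame index: (2×3600 + 33×60 + 57) × 25 + 4 = 230929.
Real time: 230929 / (25) = 230929/25 s.
Target frame: (230929/25) × (30) = 1385574/5 ≈ 277114.800 → 277115.
At 30 labels/s: frame 277115 → 02:33:57:05.

02:33:57:05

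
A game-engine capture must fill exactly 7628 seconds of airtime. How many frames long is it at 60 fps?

457680 frames

Frames = 7628 × 60 = 457680.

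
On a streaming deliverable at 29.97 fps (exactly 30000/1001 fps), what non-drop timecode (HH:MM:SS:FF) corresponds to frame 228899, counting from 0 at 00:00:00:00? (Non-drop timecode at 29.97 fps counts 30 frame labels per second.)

228899 ÷ 30 = 7629 full seconds, remainder 29 frames.
7629 s = 2 h 7 min 9 s.
Timecode: 02:07:09:29.

02:07:09:29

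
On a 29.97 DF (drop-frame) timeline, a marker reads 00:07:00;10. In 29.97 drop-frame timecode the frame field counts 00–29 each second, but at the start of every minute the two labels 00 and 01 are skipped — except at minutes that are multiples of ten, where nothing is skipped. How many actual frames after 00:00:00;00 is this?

12596

Complete 10-minute blocks: 0, each 17982 frames → 0.
Remaining 7 whole minutes in the current block: 1800 + 6 × 1798 = 12588 frames.
Within the current minute: 0 × 30 + 10 − 2 = 8 (labels ;00/;01 skipped at this minute). Total = 0 + 12588 + 8 = 12596.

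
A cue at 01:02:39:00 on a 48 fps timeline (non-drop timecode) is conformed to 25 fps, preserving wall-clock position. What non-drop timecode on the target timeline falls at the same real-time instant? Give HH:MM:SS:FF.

01:02:39:00

Source frame index: (1×3600 + 2×60 + 39) × 48 + 0 = 180432.
Real time: 180432 / (48) = 3759 s.
Target frame: (3759) × (25) = 93975.
At 25 labels/s: frame 93975 → 01:02:39:00.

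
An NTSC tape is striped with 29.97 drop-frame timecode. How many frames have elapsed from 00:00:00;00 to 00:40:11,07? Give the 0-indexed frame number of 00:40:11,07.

72265

As if non-drop at 30 labels/s: (0 × 3600 + 40 × 60 + 11) × 30 + 7 = 72337.
Minute boundaries passed: 40; those not divisible by 10: 40 − 4 = 36; dropped labels = 2 × 36 = 72.
Actual frame index = 72337 − 72 = 72265.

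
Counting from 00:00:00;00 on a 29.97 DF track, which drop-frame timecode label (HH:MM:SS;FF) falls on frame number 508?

Each 10-minute DF block holds 10 × 60 × 30 − 9 × 2 = 17982 frames. 508 ÷ 17982 → 0 full blocks, remainder 508.
Within the partial block the first minute is 1800 frames and each further minute 1798, so 0 further minute boundaries passed. Total skipped labels = 18 × 0 + 2 × 0 = 0.
Non-drop label index = 508 + 0 = 508; at 30 labels/s that is 00:00:16:28, i.e. DF 00:00:16;28.

00:00:16;28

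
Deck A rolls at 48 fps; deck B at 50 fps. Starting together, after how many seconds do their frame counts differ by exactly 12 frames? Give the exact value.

The gap grows by |50 − 48| = 2 frames per second.
Time for a 12-frame gap: 12 ÷ (2) = 6 s.

6 seconds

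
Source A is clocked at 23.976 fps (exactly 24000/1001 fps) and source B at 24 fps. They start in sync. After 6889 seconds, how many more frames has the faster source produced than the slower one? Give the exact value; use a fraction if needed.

165336/1001 frames

A emits 24000/1001 × 6889 = 165336000/1001 frames; B emits 24 × 6889 = 165336.
Difference = 165336/1001 frames (≈ 165.1708); B is ahead of A.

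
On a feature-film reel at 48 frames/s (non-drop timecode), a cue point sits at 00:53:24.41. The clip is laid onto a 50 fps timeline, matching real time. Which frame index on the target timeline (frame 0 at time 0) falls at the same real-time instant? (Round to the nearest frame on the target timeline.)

frame 160243

Source frame index: (0×3600 + 53×60 + 24) × 48 + 41 = 153833.
Real time: 153833 / (48) = 153833/48 s.
Target frame: (153833/48) × (50) = 3845825/24 ≈ 160242.708 → 160243.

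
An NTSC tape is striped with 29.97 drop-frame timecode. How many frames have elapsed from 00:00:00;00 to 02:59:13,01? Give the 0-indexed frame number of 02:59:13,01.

322267

Complete 10-minute blocks: 17, each 17982 frames → 305694.
Remaining 9 whole minutes in the current block: 1800 + 8 × 1798 = 16184 frames.
Within the current minute: 13 × 30 + 1 − 2 = 389 (labels ;00/;01 skipped at this minute). Total = 305694 + 16184 + 389 = 322267.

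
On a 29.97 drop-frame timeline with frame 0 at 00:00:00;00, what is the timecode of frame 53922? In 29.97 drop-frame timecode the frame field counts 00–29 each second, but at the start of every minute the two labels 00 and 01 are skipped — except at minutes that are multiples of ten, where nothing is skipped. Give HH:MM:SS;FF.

Each 10-minute DF block holds 10 × 60 × 30 − 9 × 2 = 17982 frames. 53922 ÷ 17982 → 2 full blocks, remainder 17958.
Within the partial block the first minute is 1800 frames and each further minute 1798, so 9 further minute boundaries passed. Total skipped labels = 18 × 2 + 2 × 9 = 54.
Non-drop label index = 53922 + 54 = 53976; at 30 labels/s that is 00:29:59:06, i.e. DF 00:29:59;06.

00:29:59;06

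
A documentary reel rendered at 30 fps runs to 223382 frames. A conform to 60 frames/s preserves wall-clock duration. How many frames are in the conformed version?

Target frames = source frames × (target rate / source rate) = 223382 × (60)/(30) = 223382 × 2 = 446764.

446764 frames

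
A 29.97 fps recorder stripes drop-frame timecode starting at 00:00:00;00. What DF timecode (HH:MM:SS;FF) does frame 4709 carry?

Each 10-minute DF block holds 10 × 60 × 30 − 9 × 2 = 17982 frames. 4709 ÷ 17982 → 0 full blocks, remainder 4709.
Within the partial block the first minute is 1800 frames and each further minute 1798, so 2 further minute boundaries passed. Total skipped labels = 18 × 0 + 2 × 2 = 4.
Non-drop label index = 4709 + 4 = 4713; at 30 labels/s that is 00:02:37:03, i.e. DF 00:02:37;03.

00:02:37;03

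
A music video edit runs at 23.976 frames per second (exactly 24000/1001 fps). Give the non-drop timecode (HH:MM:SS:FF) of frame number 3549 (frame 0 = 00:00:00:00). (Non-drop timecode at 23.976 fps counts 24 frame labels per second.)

3549 ÷ 24 = 147 full seconds, remainder 21 frames.
147 s = 0 h 2 min 27 s.
Timecode: 00:02:27:21.

00:02:27:21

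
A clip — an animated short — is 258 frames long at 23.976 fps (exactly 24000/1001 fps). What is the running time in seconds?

10.76075 seconds

Running time = 258 / (24000/1001) = 10.76075 s.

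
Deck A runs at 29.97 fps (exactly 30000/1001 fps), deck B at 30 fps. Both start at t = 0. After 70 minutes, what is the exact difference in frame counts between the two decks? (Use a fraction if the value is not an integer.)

18000/143 frames

70 min = 4200 s.
A emits 30000/1001 × 4200 = 18000000/143 frames; B emits 30 × 4200 = 126000.
Difference = 18000/143 frames (≈ 125.8741); B is ahead of A.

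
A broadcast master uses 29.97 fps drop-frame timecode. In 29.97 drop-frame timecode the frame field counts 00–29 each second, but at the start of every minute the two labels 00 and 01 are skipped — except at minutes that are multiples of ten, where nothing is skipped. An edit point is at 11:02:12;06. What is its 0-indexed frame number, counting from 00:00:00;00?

1190774

Complete 10-minute blocks: 66, each 17982 frames → 1186812.
Remaining 2 whole minutes in the current block: 1800 + 1 × 1798 = 3598 frames.
Within the current minute: 12 × 30 + 6 − 2 = 364 (labels ;00/;01 skipped at this minute). Total = 1186812 + 3598 + 364 = 1190774.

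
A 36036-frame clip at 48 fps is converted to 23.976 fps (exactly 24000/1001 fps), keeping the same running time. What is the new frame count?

18000 frames

Target frames = source frames × (target rate / source rate) = 36036 × (24000/1001)/(48) = 36036 × 500/1001 = 18000.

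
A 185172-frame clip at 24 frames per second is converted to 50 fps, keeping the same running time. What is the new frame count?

385775 frames

Target frames = source frames × (target rate / source rate) = 185172 × (50)/(24) = 185172 × 25/12 = 385775.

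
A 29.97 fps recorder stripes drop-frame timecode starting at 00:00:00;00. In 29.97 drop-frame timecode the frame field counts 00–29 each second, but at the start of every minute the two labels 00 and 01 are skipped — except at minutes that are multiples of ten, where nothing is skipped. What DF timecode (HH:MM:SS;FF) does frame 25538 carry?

Ten DF minutes hold 17982 frames, so frame 25538 lies in block 1 (frames 17982–35963) with 7556 frames into that block.
The block's first minute is 1800 frames and the rest 1798 each; 7556 frames reaches minute 4, so 1 × 18 + 4 × 2 = 26 labels have been skipped so far.
Adding those back, label number 25538 + 26 = 25564 at 30 labels/s is 852 s + 4 f = 0 h 14 min 12 s frame 4, i.e. 00:14:12;04.

00:14:12;04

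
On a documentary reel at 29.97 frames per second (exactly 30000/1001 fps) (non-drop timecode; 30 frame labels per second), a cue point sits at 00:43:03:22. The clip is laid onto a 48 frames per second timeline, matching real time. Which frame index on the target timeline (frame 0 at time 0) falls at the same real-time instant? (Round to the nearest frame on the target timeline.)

frame 124143

Source frame index: (0×3600 + 43×60 + 3) × 30 + 22 = 77512.
Real time: 77512 / (30000/1001) = 9698689/3750 s.
Target frame: (9698689/3750) × (48) = 77589512/625 ≈ 124143.219 → 124143.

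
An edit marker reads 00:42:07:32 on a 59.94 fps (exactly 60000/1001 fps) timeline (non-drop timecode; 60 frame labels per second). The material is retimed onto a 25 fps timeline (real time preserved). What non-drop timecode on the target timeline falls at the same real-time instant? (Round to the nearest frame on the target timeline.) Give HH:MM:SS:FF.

Source frame index: (0×3600 + 42×60 + 7) × 60 + 32 = 151652.
Real time: 151652 / (60000/1001) = 37950913/15000 s.
Target frame: (37950913/15000) × (25) = 37950913/600 ≈ 63251.522 → 63252.
At 25 labels/s: frame 63252 → 00:42:10:02.

00:42:10:02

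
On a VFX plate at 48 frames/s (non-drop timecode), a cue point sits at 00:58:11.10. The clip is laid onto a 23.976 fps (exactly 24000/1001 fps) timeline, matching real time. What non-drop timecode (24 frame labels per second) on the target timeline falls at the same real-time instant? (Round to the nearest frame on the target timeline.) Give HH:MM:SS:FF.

00:58:07:17

Source frame index: (0×3600 + 58×60 + 11) × 48 + 10 = 167578.
Real time: 167578 / (48) = 83789/24 s.
Target frame: (83789/24) × (24000/1001) = 83789000/1001 ≈ 83705.295 → 83705.
At 24 labels/s: frame 83705 → 00:58:07:17.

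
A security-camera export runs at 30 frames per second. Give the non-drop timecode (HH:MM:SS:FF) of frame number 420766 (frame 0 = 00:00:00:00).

03:53:45:16

420766 ÷ 30 = 14025 full seconds, remainder 16 frames.
14025 s = 3 h 53 min 45 s.
Timecode: 03:53:45:16.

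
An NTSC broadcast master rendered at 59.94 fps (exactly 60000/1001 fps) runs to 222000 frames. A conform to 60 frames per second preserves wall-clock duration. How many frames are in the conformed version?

222222 frames

Target frames = source frames × (target rate / source rate) = 222000 × (60)/(60000/1001) = 222000 × 1001/1000 = 222222.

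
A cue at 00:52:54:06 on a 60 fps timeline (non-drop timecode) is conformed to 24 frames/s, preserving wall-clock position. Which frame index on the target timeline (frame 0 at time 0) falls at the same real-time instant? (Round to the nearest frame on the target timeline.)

frame 76178

Source frame index: (0×3600 + 52×60 + 54) × 60 + 6 = 190446.
Real time: 190446 / (60) = 31741/10 s.
Target frame: (31741/10) × (24) = 380892/5 ≈ 76178.400 → 76178.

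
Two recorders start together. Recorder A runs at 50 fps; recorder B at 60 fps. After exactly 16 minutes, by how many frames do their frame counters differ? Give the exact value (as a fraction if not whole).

9600 frames

16 min = 960 s.
A emits 50 × 960 = 48000 frames; B emits 60 × 960 = 57600.
Difference = 9600 frames; B is ahead of A.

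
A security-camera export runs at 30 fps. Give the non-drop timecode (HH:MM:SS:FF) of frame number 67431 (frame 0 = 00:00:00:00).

00:37:27:21

67431 ÷ 30 = 2247 full seconds, remainder 21 frames.
2247 s = 0 h 37 min 27 s.
Timecode: 00:37:27:21.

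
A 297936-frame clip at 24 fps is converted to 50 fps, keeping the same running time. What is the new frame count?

620700 frames

Target frames = source frames × (target rate / source rate) = 297936 × (50)/(24) = 297936 × 25/12 = 620700.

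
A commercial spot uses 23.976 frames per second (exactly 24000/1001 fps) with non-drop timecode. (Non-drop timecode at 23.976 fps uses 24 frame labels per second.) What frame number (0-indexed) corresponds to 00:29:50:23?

frame 42983

Total seconds to the label: (0 × 3600 + 29 × 60 + 50) = 1790.
Frame index = 1790 × 24 + 23 = 42983.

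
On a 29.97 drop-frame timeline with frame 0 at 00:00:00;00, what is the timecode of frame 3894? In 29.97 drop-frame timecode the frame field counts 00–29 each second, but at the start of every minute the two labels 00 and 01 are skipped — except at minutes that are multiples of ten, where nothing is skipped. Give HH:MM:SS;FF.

00:02:09;28

Ten DF minutes hold 17982 frames, so frame 3894 lies in block 0 (frames 0–17981) with 3894 frames into that block.
The block's first minute is 1800 frames and the rest 1798 each; 3894 frames reaches minute 2, so 0 × 18 + 2 × 2 = 4 labels have been skipped so far.
Adding those back, label number 3894 + 4 = 3898 at 30 labels/s is 129 s + 28 f = 0 h 2 min 9 s frame 28, i.e. 00:02:09;28.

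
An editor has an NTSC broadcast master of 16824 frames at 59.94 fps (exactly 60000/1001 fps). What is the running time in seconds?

Running time = 16824 / (60000/1001) = 280.6804 s.

280.6804 seconds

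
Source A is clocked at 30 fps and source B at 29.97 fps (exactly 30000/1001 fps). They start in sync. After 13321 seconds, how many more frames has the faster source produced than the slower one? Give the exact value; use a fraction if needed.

5190/13 frames

A emits 30 × 13321 = 399630 frames; B emits 30000/1001 × 13321 = 5190000/13.
Difference = 5190/13 frames (≈ 399.2308); B is behind A.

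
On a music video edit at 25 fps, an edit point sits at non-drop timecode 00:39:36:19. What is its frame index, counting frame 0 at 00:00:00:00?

Total seconds to the label: (0 × 3600 + 39 × 60 + 36) = 2376.
Frame index = 2376 × 25 + 19 = 59419.

59419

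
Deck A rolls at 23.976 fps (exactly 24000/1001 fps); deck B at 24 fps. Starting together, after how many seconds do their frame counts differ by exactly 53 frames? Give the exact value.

53053/24 seconds

The gap grows by |24 − 24000/1001| = 24/1001 frames per second.
Time for a 53-frame gap: 53 ÷ (24/1001) = 53053/24 s.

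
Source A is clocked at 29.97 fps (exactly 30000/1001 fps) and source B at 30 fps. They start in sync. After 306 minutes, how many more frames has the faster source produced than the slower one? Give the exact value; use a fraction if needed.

306 min = 18360 s.
A emits 30000/1001 × 18360 = 550800000/1001 frames; B emits 30 × 18360 = 550800.
Difference = 550800/1001 frames (≈ 550.2498); B is ahead of A.

550800/1001 frames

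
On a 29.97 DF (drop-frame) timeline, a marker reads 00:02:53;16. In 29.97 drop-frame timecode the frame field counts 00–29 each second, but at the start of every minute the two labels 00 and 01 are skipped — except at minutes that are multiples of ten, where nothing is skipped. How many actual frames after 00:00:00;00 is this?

5202

As if non-drop at 30 labels/s: (0 × 3600 + 2 × 60 + 53) × 30 + 16 = 5206.
Minute boundaries passed: 2; those not divisible by 10: 2 − 0 = 2; dropped labels = 2 × 2 = 4.
Actual frame index = 5206 − 4 = 5202.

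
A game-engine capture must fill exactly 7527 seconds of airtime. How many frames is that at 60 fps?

451620 frames

Frames = 7527 × 60 = 451620.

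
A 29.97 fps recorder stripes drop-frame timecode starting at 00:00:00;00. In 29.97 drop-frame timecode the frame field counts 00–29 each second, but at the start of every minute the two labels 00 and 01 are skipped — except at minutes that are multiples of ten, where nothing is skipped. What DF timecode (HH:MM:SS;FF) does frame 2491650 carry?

23:05:38;04

Ten DF minutes hold 17982 frames, so frame 2491650 lies in block 138 (frames 2481516–2499497) with 10134 frames into that block.
The block's first minute is 1800 frames and the rest 1798 each; 10134 frames reaches minute 5, so 138 × 18 + 5 × 2 = 2494 labels have been skipped so far.
Adding those back, label number 2491650 + 2494 = 2494144 at 30 labels/s is 83138 s + 4 f = 23 h 5 min 38 s frame 4, i.e. 23:05:38;04.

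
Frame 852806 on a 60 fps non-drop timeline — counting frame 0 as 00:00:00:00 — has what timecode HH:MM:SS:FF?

852806 ÷ 60 = 14213 full seconds, remainder 26 frames.
14213 s = 3 h 56 min 53 s.
Timecode: 03:56:53:26.

03:56:53:26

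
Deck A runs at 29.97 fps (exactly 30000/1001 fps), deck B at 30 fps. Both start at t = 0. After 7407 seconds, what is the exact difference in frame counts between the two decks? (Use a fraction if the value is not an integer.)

222210/1001 frames

A emits 30000/1001 × 7407 = 222210000/1001 frames; B emits 30 × 7407 = 222210.
Difference = 222210/1001 frames (≈ 221.9880); B is ahead of A.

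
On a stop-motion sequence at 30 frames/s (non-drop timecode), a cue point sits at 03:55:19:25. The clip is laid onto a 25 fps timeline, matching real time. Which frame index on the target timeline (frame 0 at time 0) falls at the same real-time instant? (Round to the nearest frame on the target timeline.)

Source frame index: (3×3600 + 55×60 + 19) × 30 + 25 = 423595.
Real time: 423595 / (30) = 84719/6 s.
Target frame: (84719/6) × (25) = 2117975/6 ≈ 352995.833 → 352996.

frame 352996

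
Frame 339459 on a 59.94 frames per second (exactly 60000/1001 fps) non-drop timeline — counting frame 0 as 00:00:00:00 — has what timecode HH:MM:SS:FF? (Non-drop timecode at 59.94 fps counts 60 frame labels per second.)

01:34:17:39

339459 ÷ 60 = 5657 full seconds, remainder 39 frames.
5657 s = 1 h 34 min 17 s.
Timecode: 01:34:17:39.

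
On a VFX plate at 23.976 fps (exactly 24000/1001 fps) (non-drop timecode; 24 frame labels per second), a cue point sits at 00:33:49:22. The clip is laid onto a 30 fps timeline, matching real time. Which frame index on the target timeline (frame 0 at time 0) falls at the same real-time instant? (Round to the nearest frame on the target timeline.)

frame 60958

Source frame index: (0×3600 + 33×60 + 49) × 24 + 22 = 48718.
Real time: 48718 / (24000/1001) = 24383359/12000 s.
Target frame: (24383359/12000) × (30) = 24383359/400 ≈ 60958.397 → 60958.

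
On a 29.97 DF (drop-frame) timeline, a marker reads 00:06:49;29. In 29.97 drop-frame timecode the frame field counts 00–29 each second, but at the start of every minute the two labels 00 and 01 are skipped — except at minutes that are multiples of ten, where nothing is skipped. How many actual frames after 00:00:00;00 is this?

12287

Complete 10-minute blocks: 0, each 17982 frames → 0.
Remaining 6 whole minutes in the current block: 1800 + 5 × 1798 = 10790 frames.
Within the current minute: 49 × 30 + 29 − 2 = 1497 (labels ;00/;01 skipped at this minute). Total = 0 + 10790 + 1497 = 12287.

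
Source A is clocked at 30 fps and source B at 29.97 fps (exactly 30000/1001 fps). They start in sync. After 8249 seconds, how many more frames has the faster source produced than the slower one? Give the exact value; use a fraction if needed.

247470/1001 frames

A emits 30 × 8249 = 247470 frames; B emits 30000/1001 × 8249 = 247470000/1001.
Difference = 247470/1001 frames (≈ 247.2228); B is behind A.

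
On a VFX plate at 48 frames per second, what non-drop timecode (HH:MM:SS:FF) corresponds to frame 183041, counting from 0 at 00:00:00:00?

01:03:33:17

183041 ÷ 48 = 3813 full seconds, remainder 17 frames.
3813 s = 1 h 3 min 33 s.
Timecode: 01:03:33:17.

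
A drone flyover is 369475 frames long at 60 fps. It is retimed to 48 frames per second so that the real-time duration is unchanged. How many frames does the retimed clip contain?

Target frames = source frames × (target rate / source rate) = 369475 × (48)/(60) = 369475 × 4/5 = 295580.

295580 frames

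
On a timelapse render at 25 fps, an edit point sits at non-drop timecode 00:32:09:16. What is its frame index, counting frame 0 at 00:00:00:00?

Total seconds to the label: (0 × 3600 + 32 × 60 + 9) = 1929.
Frame index = 1929 × 25 + 16 = 48241.

frame 48241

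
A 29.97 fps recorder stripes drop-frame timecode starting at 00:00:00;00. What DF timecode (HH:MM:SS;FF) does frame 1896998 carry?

Ten DF minutes hold 17982 frames, so frame 1896998 lies in block 105 (frames 1888110–1906091) with 8888 frames into that block.
The block's first minute is 1800 frames and the rest 1798 each; 8888 frames reaches minute 4, so 105 × 18 + 4 × 2 = 1898 labels have been skipped so far.
Adding those back, label number 1896998 + 1898 = 1898896 at 30 labels/s is 63296 s + 16 f = 17 h 34 min 56 s frame 16, i.e. 17:34:56;16.

17:34:56;16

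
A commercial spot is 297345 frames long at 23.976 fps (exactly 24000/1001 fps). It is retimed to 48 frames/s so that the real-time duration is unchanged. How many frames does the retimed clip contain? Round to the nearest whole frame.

595285 frames

Frames at target rate = 297345 × (48) / (24000/1001) = 59528469/100 ≈ 595284.690.
Nearest whole frame: 595285.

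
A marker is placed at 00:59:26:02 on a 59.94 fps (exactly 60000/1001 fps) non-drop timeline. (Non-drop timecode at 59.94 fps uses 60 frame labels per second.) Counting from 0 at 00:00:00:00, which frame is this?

Total seconds to the label: (0 × 3600 + 59 × 60 + 26) = 3566.
Frame index = 3566 × 60 + 2 = 213962.

213962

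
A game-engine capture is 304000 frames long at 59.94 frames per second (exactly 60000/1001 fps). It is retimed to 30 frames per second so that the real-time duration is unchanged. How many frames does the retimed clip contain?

152152 frames

Target frames = source frames × (target rate / source rate) = 304000 × (30)/(60000/1001) = 304000 × 1001/2000 = 152152.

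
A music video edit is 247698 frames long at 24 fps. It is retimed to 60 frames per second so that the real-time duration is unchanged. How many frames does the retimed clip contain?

Target frames = source frames × (target rate / source rate) = 247698 × (60)/(24) = 247698 × 5/2 = 619245.

619245 frames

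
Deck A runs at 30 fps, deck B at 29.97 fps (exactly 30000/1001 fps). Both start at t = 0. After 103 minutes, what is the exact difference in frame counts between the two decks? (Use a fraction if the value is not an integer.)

185400/1001 frames

103 min = 6180 s.
A emits 30 × 6180 = 185400 frames; B emits 30000/1001 × 6180 = 185400000/1001.
Difference = 185400/1001 frames (≈ 185.2148); B is behind A.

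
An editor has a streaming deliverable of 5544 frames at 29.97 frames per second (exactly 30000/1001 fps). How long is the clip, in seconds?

Running time = 5544 / (30000/1001) = 184.9848 s.

184.9848 seconds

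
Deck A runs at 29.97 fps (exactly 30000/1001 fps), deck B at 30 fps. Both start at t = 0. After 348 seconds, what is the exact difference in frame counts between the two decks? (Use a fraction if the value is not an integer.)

10440/1001 frames

A emits 30000/1001 × 348 = 10440000/1001 frames; B emits 30 × 348 = 10440.
Difference = 10440/1001 frames (≈ 10.4296); B is ahead of A.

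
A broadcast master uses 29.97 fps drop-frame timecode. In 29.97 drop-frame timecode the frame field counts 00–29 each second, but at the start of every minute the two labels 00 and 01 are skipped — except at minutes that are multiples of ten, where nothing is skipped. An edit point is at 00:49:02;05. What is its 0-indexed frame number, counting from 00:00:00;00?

88175

Complete 10-minute blocks: 4, each 17982 frames → 71928.
Remaining 9 whole minutes in the current block: 1800 + 8 × 1798 = 16184 frames.
Within the current minute: 2 × 30 + 5 − 2 = 63 (labels ;00/;01 skipped at this minute). Total = 71928 + 16184 + 63 = 88175.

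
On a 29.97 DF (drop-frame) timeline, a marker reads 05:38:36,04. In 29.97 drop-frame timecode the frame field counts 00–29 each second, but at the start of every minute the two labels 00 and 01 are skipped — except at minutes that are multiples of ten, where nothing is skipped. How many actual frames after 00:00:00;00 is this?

Complete 10-minute blocks: 33, each 17982 frames → 593406.
Remaining 8 whole minutes in the current block: 1800 + 7 × 1798 = 14386 frames.
Within the current minute: 36 × 30 + 4 − 2 = 1082 (labels ;00/;01 skipped at this minute). Total = 593406 + 14386 + 1082 = 608874.

608874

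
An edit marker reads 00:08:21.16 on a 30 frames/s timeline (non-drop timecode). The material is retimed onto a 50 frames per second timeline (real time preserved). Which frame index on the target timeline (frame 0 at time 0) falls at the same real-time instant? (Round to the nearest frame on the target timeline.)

Source frame index: (0×3600 + 8×60 + 21) × 30 + 16 = 15046.
Real time: 15046 / (30) = 7523/15 s.
Target frame: (7523/15) × (50) = 75230/3 ≈ 25076.667 → 25077.

frame 25077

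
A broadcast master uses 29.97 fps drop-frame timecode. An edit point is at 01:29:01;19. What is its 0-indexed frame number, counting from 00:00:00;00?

Complete 10-minute blocks: 8, each 17982 frames → 143856.
Remaining 9 whole minutes in the current block: 1800 + 8 × 1798 = 16184 frames.
Within the current minute: 1 × 30 + 19 − 2 = 47 (labels ;00/;01 skipped at this minute). Total = 143856 + 16184 + 47 = 160087.

160087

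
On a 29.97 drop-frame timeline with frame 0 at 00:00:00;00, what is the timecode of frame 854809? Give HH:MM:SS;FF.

Each 10-minute DF block holds 10 × 60 × 30 − 9 × 2 = 17982 frames. 854809 ÷ 17982 → 47 full blocks, remainder 9655.
Within the partial block the first minute is 1800 frames and each further minute 1798, so 5 further minute boundaries passed. Total skipped labels = 18 × 47 + 2 × 5 = 856.
Non-drop label index = 854809 + 856 = 855665; at 30 labels/s that is 07:55:22:05, i.e. DF 07:55:22;05.

07:55:22;05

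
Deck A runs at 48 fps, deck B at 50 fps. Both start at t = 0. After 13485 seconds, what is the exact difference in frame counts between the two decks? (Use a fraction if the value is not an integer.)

A emits 48 × 13485 = 647280 frames; B emits 50 × 13485 = 674250.
Difference = 26970 frames; B is ahead of A.

26970 frames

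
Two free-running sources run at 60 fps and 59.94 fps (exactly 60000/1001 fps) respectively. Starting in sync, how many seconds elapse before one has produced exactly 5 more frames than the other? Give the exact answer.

1001/12 seconds

The gap grows by |60000/1001 − 60| = 60/1001 frames per second.
Time for a 5-frame gap: 5 ÷ (60/1001) = 1001/12 s.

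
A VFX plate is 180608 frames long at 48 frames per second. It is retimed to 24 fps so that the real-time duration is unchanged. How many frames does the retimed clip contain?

90304 frames

Target frames = source frames × (target rate / source rate) = 180608 × (24)/(48) = 180608 × 1/2 = 90304.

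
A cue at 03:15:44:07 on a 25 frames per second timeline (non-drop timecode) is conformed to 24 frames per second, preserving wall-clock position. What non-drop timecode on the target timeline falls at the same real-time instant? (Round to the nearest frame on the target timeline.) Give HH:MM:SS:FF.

Source frame index: (3×3600 + 15×60 + 44) × 25 + 7 = 293607.
Real time: 293607 / (25) = 293607/25 s.
Target frame: (293607/25) × (24) = 7046568/25 ≈ 281862.720 → 281863.
At 24 labels/s: frame 281863 → 03:15:44:07.

03:15:44:07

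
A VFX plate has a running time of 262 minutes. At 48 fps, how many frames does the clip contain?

754560 frames

262 min = 15720 s.
Frames = 15720 × 48 = 754560.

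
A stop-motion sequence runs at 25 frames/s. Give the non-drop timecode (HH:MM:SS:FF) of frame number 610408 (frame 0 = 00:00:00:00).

06:46:56:08

610408 ÷ 25 = 24416 full seconds, remainder 8 frames.
24416 s = 6 h 46 min 56 s.
Timecode: 06:46:56:08.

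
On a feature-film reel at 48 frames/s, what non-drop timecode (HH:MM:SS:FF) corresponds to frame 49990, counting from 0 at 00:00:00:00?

00:17:21:22

49990 ÷ 48 = 1041 full seconds, remainder 22 frames.
1041 s = 0 h 17 min 21 s.
Timecode: 00:17:21:22.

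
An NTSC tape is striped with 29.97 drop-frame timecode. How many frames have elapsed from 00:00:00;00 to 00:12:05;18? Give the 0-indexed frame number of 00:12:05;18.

As if non-drop at 30 labels/s: (0 × 3600 + 12 × 60 + 5) × 30 + 18 = 21768.
Minute boundaries passed: 12; those not divisible by 10: 12 − 1 = 11; dropped labels = 2 × 11 = 22.
Actual frame index = 21768 − 22 = 21746.

21746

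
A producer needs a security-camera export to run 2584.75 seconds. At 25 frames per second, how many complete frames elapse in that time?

64618 frames

Frames = 2584.75 × 25 = 258475/4 ≈ 64618.7500.
Complete frames: 64618.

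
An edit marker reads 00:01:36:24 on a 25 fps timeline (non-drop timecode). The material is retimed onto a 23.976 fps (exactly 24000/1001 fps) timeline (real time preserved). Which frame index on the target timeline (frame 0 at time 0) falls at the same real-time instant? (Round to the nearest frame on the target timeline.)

frame 2325

Source frame index: (0×3600 + 1×60 + 36) × 25 + 24 = 2424.
Real time: 2424 / (25) = 2424/25 s.
Target frame: (2424/25) × (24000/1001) = 2327040/1001 ≈ 2324.715 → 2325.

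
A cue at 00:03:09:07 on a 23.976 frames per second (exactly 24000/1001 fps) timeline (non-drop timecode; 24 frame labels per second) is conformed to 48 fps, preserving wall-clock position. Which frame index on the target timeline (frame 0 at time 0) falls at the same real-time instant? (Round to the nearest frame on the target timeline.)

Source frame index: (0×3600 + 3×60 + 9) × 24 + 7 = 4543.
Real time: 4543 / (24000/1001) = 4547543/24000 s.
Target frame: (4547543/24000) × (48) = 4547543/500 ≈ 9095.086 → 9095.

frame 9095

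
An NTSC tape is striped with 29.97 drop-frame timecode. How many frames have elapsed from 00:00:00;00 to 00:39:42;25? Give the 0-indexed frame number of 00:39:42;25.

71413

As if non-drop at 30 labels/s: (0 × 3600 + 39 × 60 + 42) × 30 + 25 = 71485.
Minute boundaries passed: 39; those not divisible by 10: 39 − 3 = 36; dropped labels = 2 × 36 = 72.
Actual frame index = 71485 − 72 = 71413.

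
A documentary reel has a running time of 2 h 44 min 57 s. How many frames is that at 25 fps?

2 h 44 min 57 s = 9897 s.
Frames = 9897 × 25 = 247425.

247425 frames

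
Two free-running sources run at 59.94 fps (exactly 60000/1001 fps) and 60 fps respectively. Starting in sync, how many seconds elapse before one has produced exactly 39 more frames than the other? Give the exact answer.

The gap grows by |60 − 60000/1001| = 60/1001 frames per second.
Time for a 39-frame gap: 39 ÷ (60/1001) = 650.65 s.

650.65 seconds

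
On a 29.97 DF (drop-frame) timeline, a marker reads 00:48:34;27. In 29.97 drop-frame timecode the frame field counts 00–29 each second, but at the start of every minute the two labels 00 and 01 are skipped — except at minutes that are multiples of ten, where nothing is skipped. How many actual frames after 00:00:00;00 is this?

87359

As if non-drop at 30 labels/s: (0 × 3600 + 48 × 60 + 34) × 30 + 27 = 87447.
Minute boundaries passed: 48; those not divisible by 10: 48 − 4 = 44; dropped labels = 2 × 44 = 88.
Actual frame index = 87447 − 88 = 87359.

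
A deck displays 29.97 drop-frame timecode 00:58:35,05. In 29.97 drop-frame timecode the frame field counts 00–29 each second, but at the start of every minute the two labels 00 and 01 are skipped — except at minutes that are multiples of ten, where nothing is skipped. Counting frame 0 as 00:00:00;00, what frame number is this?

105349

Complete 10-minute blocks: 5, each 17982 frames → 89910.
Remaining 8 whole minutes in the current block: 1800 + 7 × 1798 = 14386 frames.
Within the current minute: 35 × 30 + 5 − 2 = 1053 (labels ;00/;01 skipped at this minute). Total = 89910 + 14386 + 1053 = 105349.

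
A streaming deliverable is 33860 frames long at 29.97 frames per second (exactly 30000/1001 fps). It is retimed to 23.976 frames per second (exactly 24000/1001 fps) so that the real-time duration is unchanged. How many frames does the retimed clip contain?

27088 frames

Target frames = source frames × (target rate / source rate) = 33860 × (24000/1001)/(30000/1001) = 33860 × 4/5 = 27088.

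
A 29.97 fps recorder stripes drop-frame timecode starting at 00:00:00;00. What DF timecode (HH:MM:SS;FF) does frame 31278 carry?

Each 10-minute DF block holds 10 × 60 × 30 − 9 × 2 = 17982 frames. 31278 ÷ 17982 → 1 full block, remainder 13296.
Within the partial block the first minute is 1800 frames and each further minute 1798, so 7 further minute boundaries passed. Total skipped labels = 18 × 1 + 2 × 7 = 32.
Non-drop label index = 31278 + 32 = 31310; at 30 labels/s that is 00:17:23:20, i.e. DF 00:17:23;20.

00:17:23;20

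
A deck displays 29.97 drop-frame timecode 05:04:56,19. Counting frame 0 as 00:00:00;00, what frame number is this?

Complete 10-minute blocks: 30, each 17982 frames → 539460.
Remaining 4 whole minutes in the current block: 1800 + 3 × 1798 = 7194 frames.
Within the current minute: 56 × 30 + 19 − 2 = 1697 (labels ;00/;01 skipped at this minute). Total = 539460 + 7194 + 1697 = 548351.

548351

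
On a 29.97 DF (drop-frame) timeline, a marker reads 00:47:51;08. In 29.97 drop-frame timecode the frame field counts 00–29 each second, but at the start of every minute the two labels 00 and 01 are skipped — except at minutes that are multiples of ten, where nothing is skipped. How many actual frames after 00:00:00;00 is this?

86052

Complete 10-minute blocks: 4, each 17982 frames → 71928.
Remaining 7 whole minutes in the current block: 1800 + 6 × 1798 = 12588 frames.
Within the current minute: 51 × 30 + 8 − 2 = 1536 (labels ;00/;01 skipped at this minute). Total = 71928 + 12588 + 1536 = 86052.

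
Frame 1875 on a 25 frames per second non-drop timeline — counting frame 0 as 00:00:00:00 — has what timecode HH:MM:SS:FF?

00:01:15:00

1875 ÷ 25 = 75 full seconds, remainder 0 frames.
75 s = 0 h 1 min 15 s.
Timecode: 00:01:15:00.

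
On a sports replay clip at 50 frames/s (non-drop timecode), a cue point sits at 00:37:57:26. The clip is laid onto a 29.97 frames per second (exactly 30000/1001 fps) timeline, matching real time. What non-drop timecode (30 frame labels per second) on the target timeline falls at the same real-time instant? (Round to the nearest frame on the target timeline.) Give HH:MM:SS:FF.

Source frame index: (0×3600 + 37×60 + 57) × 50 + 26 = 113876.
Real time: 113876 / (50) = 56938/25 s.
Target frame: (56938/25) × (30000/1001) = 9760800/143 ≈ 68257.343 → 68257.
At 30 labels/s: frame 68257 → 00:37:55:07.

00:37:55:07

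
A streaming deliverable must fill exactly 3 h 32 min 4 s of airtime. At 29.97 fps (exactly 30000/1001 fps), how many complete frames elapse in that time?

381338 frames

3 h 32 min 4 s = 12724 s.
Frames = 12724 × 30000/1001 = 381720000/1001 ≈ 381338.6613.
Complete frames: 381338.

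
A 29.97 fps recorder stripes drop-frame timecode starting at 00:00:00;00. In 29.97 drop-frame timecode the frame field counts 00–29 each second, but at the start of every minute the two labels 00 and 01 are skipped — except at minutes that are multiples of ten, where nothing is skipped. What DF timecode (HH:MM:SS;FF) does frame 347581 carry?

Each 10-minute DF block holds 10 × 60 × 30 − 9 × 2 = 17982 frames. 347581 ÷ 17982 → 19 full blocks, remainder 5923.
Within the partial block the first minute is 1800 frames and each further minute 1798, so 3 further minute boundaries passed. Total skipped labels = 18 × 19 + 2 × 3 = 348.
Non-drop label index = 347581 + 348 = 347929; at 30 labels/s that is 03:13:17:19, i.e. DF 03:13:17;19.

03:13:17;19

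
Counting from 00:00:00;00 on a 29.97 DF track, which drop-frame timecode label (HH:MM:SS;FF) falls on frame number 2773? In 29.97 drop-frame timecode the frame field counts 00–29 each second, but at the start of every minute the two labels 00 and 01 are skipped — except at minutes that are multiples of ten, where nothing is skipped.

00:01:32;15

Ten DF minutes hold 17982 frames, so frame 2773 lies in block 0 (frames 0–17981) with 2773 frames into that block.
The block's first minute is 1800 frames and the rest 1798 each; 2773 frames reaches minute 1, so 0 × 18 + 1 × 2 = 2 labels have been skipped so far.
Adding those back, label number 2773 + 2 = 2775 at 30 labels/s is 92 s + 15 f = 0 h 1 min 32 s frame 15, i.e. 00:01:32;15.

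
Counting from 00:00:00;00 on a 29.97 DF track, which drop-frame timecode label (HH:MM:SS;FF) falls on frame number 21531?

Ten DF minutes hold 17982 frames, so frame 21531 lies in block 1 (frames 17982–35963) with 3549 frames into that block.
The block's first minute is 1800 frames and the rest 1798 each; 3549 frames reaches minute 1, so 1 × 18 + 1 × 2 = 20 labels have been skipped so far.
Adding those back, label number 21531 + 20 = 21551 at 30 labels/s is 718 s + 11 f = 0 h 11 min 58 s frame 11, i.e. 00:11:58;11.

00:11:58;11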